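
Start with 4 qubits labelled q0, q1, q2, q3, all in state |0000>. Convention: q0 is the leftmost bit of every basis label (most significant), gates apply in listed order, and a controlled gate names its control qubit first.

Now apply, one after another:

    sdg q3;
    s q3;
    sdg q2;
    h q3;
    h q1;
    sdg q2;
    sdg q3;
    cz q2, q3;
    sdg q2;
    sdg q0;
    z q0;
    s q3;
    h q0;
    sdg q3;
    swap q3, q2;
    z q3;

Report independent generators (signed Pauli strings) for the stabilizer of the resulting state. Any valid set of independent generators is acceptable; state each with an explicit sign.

One valid set of independent stabilizer generators is +XIII, +IXII, -IIYI, +IIIZ (any independent generating set of the same group is equally correct).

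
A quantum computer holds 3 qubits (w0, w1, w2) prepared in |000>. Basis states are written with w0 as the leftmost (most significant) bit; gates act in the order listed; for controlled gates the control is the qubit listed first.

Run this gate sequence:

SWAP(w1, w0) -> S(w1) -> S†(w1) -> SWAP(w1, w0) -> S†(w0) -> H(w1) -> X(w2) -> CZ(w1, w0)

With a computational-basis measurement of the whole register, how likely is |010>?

A full measurement returns |010> with probability 0.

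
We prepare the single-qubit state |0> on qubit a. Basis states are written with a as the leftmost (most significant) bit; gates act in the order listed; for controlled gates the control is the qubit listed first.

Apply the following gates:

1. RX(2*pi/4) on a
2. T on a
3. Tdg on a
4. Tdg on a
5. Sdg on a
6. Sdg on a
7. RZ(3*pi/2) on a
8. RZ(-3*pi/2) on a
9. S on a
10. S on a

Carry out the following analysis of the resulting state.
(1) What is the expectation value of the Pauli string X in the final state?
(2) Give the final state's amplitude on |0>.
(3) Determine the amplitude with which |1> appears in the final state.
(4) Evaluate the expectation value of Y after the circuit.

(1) The observable X averages to -sqrt(2)/2.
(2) |0> carries amplitude sqrt(2)/2 in the final state.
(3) |1> carries amplitude -sqrt(2)*exp(I*pi/4)/2 in the final state.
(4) In the final state, Y has expectation -sqrt(2)/2.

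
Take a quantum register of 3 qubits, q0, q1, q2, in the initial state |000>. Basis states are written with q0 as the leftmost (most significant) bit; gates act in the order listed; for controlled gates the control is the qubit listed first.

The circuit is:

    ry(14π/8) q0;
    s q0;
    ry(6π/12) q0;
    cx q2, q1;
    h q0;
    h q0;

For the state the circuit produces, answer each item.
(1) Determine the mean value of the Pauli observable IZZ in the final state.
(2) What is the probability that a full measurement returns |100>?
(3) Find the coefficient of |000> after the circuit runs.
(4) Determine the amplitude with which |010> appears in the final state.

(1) In the final state, IZZ has expectation 1.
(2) Outcome |100> occurs with probability 1/2.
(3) The amplitude on |000> is -sqrt(2)*sqrt(sqrt(2) + 2)/4 - sqrt(2)*I*sqrt(2 - sqrt(2))/4.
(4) |010> carries amplitude 0 in the final state.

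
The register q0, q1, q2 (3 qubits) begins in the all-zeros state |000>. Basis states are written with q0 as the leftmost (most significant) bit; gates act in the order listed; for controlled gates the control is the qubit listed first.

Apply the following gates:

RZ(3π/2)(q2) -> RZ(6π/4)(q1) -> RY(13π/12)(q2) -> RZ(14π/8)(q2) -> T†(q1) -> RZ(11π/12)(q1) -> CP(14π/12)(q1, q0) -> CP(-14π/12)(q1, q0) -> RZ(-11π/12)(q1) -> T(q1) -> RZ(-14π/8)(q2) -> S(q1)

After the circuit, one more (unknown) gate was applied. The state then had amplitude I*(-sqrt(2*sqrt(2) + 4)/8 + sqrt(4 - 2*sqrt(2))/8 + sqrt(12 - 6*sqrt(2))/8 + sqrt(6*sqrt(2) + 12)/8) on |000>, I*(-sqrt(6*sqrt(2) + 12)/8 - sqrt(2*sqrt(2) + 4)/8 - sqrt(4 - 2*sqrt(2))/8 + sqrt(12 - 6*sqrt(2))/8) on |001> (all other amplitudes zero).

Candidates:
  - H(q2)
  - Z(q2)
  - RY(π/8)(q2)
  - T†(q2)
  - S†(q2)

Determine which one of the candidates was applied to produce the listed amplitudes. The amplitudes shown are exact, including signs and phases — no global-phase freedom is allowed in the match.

The applied gate was H(q2). Key observation: gates 4-11 undo each other exactly, leaving only the rest of the circuit to track.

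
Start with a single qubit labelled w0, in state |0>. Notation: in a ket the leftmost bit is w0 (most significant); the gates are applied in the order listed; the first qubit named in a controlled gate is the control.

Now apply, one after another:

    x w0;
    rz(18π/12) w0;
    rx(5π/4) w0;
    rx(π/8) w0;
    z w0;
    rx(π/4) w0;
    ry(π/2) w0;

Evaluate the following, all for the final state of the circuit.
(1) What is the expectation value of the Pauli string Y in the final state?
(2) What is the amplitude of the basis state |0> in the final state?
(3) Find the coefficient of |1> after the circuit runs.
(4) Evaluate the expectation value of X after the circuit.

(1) The observable Y averages to sqrt(2 - sqrt(2))/2.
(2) The amplitude on |0> is sqrt(2)*exp(3*I*pi/16)/2.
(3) The final state's coefficient on |1> equals sqrt(2)*exp(5*I*pi/16)/2.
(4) The expectation value of X is sqrt(sqrt(2) + 2)/2.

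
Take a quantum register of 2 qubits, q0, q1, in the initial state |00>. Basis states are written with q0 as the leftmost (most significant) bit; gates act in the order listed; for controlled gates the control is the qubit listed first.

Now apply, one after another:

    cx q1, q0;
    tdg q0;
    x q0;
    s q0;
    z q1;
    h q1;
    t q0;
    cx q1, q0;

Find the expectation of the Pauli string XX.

In the final state, XX has expectation 1.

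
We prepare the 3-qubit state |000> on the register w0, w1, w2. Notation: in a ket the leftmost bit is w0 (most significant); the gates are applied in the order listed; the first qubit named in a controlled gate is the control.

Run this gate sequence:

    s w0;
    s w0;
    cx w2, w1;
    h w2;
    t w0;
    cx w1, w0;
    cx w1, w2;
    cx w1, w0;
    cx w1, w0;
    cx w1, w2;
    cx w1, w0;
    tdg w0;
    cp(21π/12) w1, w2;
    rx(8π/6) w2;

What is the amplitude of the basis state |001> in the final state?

|001> carries amplitude -sqrt(2)/4 - sqrt(6)*I/4 in the final state. Key observation: the block from step 5 through step 12 cancels to the identity and can be dropped.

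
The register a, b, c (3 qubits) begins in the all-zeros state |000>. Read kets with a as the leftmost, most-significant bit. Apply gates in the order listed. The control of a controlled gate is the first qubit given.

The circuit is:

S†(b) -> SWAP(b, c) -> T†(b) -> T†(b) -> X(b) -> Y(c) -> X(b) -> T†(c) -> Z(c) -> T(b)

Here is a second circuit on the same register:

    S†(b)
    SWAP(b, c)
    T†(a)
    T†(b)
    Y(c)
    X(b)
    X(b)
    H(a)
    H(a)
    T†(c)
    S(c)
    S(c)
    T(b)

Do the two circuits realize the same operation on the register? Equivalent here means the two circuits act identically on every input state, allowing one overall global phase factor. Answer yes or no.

No, they are not equivalent — no single phase factor reconciles the two unitaries.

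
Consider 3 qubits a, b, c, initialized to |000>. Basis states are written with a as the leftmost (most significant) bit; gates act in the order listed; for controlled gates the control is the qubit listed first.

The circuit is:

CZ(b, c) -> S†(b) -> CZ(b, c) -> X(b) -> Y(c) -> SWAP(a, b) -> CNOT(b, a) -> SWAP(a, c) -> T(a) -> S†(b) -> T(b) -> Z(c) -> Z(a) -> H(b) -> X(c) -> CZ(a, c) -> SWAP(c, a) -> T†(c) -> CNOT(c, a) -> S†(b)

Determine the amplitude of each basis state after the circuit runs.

The final amplitudes are sqrt(2)*I/2 on |101>, sqrt(2)/2 on |111>, and 0 on every other basis state.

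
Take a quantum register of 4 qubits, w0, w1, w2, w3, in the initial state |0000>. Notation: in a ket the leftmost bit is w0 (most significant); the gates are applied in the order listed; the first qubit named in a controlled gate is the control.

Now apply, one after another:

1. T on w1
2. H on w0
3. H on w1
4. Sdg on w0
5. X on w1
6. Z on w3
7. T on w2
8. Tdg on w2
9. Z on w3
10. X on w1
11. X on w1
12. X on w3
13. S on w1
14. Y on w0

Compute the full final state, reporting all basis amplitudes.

The resulting statevector has amplitude -1/2 on |0001>, -I/2 on |0101>, I/2 on |1001>, -1/2 on |1101>, and 0 on every other basis state. Key observation: the block from step 5 through step 10 cancels to the identity and can be dropped.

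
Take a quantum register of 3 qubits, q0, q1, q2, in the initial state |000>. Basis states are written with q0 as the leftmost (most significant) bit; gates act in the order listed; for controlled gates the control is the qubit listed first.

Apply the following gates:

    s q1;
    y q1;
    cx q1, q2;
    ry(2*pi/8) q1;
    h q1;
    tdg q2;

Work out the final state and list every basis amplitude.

The resulting statevector has amplitude sqrt(2)*(-sqrt(2 - sqrt(2)) + sqrt(sqrt(2) + 2))*exp(I*pi/4)/4 on |001>, sqrt(2)*(-sqrt(sqrt(2) + 2) - sqrt(2 - sqrt(2)))*exp(I*pi/4)/4 on |011>, and 0 on every other basis state.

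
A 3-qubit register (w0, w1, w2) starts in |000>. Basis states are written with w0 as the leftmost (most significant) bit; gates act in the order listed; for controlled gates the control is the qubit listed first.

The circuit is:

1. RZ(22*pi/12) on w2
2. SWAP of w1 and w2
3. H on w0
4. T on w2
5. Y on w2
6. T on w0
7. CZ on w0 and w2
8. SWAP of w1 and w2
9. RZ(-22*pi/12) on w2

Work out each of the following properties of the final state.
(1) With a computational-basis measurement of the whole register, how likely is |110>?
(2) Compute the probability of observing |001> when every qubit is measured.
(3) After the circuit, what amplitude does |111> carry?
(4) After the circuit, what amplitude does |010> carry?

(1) Outcome |110> occurs with probability 1/2.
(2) The probability of measuring |001> is 0.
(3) The final state's coefficient on |111> equals 0.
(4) The amplitude on |010> is sqrt(2)*I/2.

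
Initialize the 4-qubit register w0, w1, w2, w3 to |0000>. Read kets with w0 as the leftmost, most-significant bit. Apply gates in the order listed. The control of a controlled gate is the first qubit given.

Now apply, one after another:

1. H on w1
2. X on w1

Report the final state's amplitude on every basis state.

After the circuit, the state carries amplitude sqrt(2)/2 on |0000>, sqrt(2)/2 on |0100>, and 0 on every other basis state.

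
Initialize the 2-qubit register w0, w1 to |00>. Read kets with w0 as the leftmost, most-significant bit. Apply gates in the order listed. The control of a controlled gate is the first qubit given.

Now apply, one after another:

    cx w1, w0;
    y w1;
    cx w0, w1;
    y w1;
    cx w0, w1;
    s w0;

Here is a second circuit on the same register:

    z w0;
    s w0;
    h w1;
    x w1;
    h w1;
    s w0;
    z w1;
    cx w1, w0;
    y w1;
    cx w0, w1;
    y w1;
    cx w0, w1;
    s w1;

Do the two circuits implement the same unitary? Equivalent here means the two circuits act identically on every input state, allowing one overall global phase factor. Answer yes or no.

No, they are not equivalent — no single phase factor reconciles the two unitaries.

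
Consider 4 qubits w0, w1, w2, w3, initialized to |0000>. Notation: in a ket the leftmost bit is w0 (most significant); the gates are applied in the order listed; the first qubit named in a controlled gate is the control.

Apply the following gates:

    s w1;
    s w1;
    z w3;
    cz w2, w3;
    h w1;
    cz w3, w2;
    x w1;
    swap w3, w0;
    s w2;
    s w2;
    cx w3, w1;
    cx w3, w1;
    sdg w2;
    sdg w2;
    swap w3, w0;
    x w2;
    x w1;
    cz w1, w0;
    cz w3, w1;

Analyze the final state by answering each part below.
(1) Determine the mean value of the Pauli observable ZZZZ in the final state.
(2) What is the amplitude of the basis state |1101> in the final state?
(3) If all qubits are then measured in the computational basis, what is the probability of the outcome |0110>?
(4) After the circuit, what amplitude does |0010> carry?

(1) The observable ZZZZ averages to 0.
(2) The amplitude on |1101> is 0.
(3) Outcome |0110> occurs with probability 1/2.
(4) |0010> carries amplitude sqrt(2)/2 in the final state.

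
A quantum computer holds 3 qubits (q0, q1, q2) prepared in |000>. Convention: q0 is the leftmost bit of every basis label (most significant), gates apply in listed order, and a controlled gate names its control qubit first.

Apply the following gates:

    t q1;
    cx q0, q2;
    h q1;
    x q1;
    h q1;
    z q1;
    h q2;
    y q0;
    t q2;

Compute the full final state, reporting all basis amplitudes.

After the circuit, the state carries amplitude sqrt(2)*I/2 on |100>, sqrt(2)*exp(3*I*pi/4)/2 on |101>, and 0 on every other basis state.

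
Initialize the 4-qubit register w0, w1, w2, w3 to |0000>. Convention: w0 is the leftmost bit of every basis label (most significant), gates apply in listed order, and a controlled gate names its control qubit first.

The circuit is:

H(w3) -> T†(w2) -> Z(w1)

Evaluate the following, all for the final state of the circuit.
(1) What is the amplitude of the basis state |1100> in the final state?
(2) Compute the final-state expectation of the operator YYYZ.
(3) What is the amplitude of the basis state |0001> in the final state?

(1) |1100> carries amplitude 0 in the final state.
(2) In the final state, YYYZ has expectation 0.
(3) The amplitude on |0001> is sqrt(2)/2.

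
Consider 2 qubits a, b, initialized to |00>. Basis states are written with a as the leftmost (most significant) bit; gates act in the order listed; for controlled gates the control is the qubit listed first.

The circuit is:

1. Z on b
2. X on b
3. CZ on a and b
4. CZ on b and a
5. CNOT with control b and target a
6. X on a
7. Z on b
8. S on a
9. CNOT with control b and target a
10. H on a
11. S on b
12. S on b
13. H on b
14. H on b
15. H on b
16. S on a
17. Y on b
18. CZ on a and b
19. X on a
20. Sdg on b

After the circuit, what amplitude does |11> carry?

The amplitude on |11> is 1/2.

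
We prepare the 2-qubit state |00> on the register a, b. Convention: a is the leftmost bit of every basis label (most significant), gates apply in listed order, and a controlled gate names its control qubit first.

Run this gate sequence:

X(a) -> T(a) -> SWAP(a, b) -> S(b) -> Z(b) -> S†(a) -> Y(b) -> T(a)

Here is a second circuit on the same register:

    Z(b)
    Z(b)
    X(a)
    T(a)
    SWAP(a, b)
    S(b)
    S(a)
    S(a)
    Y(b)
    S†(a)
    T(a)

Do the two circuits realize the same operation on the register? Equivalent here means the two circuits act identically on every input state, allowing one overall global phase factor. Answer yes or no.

No, they are not equivalent — no single phase factor reconciles the two unitaries.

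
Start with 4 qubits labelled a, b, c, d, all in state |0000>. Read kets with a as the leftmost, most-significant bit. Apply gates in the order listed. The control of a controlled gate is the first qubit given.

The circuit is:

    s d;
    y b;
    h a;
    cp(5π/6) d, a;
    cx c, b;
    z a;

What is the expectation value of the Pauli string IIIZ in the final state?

In the final state, IIIZ has expectation 1.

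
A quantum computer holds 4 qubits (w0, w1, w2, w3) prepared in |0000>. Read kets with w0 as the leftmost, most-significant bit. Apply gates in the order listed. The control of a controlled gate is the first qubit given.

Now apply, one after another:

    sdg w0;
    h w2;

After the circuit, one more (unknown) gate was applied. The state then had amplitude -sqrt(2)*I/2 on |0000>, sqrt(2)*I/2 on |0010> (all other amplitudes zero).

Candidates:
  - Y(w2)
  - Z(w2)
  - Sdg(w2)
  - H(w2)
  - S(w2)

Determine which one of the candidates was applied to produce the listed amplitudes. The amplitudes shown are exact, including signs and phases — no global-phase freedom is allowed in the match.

It was Y(w2) that produced the state shown.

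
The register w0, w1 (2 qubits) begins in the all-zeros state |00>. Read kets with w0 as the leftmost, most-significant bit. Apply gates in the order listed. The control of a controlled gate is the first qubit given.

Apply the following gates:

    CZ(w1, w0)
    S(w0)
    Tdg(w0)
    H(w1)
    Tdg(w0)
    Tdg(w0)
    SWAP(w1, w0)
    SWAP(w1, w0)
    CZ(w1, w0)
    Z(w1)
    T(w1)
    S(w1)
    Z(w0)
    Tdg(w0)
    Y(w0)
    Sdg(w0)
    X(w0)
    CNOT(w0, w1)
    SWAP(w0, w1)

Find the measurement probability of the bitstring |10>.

A full measurement returns |10> with probability 1/2. Key observation: steps 7-8 multiply out to the identity, so the circuit reduces to the remaining gates.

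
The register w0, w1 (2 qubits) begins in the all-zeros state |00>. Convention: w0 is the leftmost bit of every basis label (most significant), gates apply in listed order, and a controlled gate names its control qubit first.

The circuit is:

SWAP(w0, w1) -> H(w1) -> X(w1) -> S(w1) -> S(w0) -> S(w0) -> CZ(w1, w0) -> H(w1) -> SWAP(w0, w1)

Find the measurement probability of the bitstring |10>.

Outcome |10> occurs with probability 1/2.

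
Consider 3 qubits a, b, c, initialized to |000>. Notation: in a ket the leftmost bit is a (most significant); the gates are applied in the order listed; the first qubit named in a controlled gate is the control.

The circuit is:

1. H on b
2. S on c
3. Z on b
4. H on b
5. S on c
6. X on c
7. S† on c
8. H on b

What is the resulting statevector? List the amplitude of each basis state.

After the circuit, the state carries amplitude -sqrt(2)*I/2 on |001>, sqrt(2)*I/2 on |011>, and 0 on every other basis state.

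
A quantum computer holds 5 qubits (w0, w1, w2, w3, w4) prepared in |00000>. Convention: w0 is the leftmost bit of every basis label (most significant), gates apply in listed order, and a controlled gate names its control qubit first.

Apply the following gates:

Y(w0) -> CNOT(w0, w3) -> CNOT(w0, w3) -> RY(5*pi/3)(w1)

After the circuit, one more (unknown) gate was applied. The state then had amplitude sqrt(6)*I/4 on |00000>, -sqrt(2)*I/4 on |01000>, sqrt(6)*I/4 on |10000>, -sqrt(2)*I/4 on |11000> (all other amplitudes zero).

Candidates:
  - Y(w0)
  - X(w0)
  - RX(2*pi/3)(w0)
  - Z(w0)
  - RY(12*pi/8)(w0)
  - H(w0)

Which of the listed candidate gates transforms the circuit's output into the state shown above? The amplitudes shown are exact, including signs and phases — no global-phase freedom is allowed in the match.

The unique candidate consistent with the amplitudes is RY(12*pi/8)(w0). Key observation: gates 2-3 undo each other exactly, leaving only the rest of the circuit to track.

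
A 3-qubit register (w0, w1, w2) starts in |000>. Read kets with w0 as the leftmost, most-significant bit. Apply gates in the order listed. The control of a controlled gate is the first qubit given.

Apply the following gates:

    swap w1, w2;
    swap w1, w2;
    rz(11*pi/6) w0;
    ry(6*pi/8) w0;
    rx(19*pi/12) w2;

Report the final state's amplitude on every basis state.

The resulting statevector has amplitude (-sqrt(6) + sqrt(2) + 2*sqrt(3))*exp(I*pi/12)/8 on |000>, (-2 + sqrt(2) + sqrt(6))*exp(7*I*pi/12)/8 on |001>, 0 on |010>, 0 on |011>, (sqrt(2) + 2 + sqrt(6))*exp(I*pi/12)/8 on |100>, (-sqrt(2) + sqrt(6) + 2*sqrt(3))*exp(7*I*pi/12)/8 on |101>, 0 on |110>, 0 on |111>.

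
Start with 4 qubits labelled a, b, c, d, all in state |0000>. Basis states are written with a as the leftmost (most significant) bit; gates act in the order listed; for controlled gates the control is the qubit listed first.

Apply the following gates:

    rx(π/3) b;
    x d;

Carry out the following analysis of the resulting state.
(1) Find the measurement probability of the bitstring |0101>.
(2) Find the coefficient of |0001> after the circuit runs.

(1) A full measurement returns |0101> with probability 1/4.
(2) The final state's coefficient on |0001> equals sqrt(3)/2.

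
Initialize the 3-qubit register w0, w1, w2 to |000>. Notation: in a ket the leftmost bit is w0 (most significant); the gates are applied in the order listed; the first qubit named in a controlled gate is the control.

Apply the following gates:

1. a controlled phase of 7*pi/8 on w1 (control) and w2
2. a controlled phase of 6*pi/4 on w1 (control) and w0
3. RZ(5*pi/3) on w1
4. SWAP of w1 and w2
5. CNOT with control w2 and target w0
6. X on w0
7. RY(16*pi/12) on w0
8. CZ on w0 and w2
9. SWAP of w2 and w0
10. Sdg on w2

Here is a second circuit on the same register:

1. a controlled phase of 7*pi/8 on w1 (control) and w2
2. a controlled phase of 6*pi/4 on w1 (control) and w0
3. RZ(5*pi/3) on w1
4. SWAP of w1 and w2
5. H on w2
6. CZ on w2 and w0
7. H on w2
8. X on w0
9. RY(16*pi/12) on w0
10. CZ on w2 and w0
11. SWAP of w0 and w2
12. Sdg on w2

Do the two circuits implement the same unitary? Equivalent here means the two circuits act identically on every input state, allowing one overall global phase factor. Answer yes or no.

No: there is an input state on which the two circuits produce genuinely different outputs (not merely differing by a phase).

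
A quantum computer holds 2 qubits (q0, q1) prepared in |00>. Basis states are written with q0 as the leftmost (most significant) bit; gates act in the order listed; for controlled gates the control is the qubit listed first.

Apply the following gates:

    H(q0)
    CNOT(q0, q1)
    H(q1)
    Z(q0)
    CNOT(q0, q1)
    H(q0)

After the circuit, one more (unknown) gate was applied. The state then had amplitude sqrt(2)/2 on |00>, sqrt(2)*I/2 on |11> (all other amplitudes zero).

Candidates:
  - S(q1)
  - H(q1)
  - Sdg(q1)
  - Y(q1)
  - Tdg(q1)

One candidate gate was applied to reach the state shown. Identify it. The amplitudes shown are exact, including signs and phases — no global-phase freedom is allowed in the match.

The applied gate was S(q1).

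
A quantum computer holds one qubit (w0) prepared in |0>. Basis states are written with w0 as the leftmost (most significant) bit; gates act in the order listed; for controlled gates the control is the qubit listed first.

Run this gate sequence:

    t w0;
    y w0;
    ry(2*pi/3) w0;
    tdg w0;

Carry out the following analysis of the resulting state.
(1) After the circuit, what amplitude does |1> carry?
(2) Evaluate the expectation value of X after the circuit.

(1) The amplitude on |1> is exp(I*pi/4)/2.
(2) The observable X averages to -sqrt(6)/4.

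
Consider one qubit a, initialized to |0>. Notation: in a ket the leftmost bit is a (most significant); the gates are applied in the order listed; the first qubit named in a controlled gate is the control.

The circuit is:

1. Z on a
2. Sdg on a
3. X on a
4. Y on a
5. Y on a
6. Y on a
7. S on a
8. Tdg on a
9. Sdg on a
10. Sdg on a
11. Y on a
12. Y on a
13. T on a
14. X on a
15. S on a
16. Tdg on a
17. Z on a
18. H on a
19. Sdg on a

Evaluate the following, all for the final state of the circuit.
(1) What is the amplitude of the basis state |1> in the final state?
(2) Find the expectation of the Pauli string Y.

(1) The final state's coefficient on |1> equals -sqrt(2)*exp(I*pi/4)/2.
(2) The expectation value of Y is 1.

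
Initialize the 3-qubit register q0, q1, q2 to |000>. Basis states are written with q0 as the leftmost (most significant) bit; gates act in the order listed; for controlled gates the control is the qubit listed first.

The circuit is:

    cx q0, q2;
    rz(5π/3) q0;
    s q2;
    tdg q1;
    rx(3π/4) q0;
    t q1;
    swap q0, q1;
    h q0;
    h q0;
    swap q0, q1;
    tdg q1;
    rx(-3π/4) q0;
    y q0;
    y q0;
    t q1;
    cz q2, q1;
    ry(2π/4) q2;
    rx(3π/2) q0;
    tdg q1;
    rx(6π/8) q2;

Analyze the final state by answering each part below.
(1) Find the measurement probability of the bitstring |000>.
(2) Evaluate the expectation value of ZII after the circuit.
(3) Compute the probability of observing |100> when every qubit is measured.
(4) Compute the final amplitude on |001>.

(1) A full measurement returns |000> with probability 1/4. Key observation: the block from step 5 through step 12 cancels to the identity and can be dropped.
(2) The expectation value of ZII is 0.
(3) Outcome |100> occurs with probability 1/4.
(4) The amplitude on |001> is -sqrt(sqrt(2) + 2)*exp(2*I*pi/3)/4 + sqrt(2 - sqrt(2))*exp(I*pi/6)/4.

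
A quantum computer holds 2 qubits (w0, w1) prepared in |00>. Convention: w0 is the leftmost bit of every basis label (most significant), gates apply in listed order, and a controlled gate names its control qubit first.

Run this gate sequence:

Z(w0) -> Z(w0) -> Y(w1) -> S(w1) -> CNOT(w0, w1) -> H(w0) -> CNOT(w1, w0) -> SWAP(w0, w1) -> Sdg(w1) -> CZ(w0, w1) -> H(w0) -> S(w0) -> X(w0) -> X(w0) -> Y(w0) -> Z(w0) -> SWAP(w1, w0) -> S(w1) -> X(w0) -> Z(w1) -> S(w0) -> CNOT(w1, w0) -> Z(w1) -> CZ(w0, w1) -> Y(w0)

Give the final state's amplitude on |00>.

The final state's coefficient on |00> equals 1/2.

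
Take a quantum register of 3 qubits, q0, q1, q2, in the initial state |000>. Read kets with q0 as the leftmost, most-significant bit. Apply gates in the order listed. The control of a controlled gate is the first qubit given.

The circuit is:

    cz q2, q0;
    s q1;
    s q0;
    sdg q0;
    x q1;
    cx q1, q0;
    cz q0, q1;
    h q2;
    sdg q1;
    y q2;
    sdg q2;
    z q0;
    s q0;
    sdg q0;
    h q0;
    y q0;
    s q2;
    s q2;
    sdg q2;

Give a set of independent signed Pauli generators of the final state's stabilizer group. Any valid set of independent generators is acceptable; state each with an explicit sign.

One valid set of independent stabilizer generators is +XII, -IIX, -IZI (any independent generating set of the same group is equally correct).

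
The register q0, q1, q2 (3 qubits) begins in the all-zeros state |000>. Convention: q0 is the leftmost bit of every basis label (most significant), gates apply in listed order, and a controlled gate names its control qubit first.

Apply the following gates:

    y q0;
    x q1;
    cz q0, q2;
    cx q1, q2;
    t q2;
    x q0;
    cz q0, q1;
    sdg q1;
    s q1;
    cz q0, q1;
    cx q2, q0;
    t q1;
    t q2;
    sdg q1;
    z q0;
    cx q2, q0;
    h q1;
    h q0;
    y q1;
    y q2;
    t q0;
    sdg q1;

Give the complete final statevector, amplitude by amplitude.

After the circuit, the state carries amplitude -exp(3*I*pi/4)/2 on |000>, 0 on |001>, -exp(I*pi/4)/2 on |010>, 0 on |011>, 1/2 on |100>, 0 on |101>, -I/2 on |110>, 0 on |111>.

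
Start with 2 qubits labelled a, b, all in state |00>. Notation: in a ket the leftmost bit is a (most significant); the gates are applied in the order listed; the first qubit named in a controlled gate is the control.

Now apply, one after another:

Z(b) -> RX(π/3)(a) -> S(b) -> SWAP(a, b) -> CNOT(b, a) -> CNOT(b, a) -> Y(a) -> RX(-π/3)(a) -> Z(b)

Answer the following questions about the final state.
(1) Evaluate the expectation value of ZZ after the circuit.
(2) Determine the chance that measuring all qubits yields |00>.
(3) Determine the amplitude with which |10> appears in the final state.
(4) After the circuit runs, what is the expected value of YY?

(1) The observable ZZ averages to -1/4.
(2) The probability of measuring |00> is 3/16.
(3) The amplitude on |10> is 3*I/4.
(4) In the final state, YY has expectation -3/4.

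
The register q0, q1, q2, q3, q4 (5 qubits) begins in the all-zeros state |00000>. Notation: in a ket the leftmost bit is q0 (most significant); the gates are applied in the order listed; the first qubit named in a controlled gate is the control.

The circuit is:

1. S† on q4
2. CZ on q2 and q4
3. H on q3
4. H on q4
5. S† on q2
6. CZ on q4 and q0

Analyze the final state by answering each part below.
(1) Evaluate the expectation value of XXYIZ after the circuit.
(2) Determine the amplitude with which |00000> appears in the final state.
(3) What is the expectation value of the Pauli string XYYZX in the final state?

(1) The expectation value of XXYIZ is 0.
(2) The amplitude on |00000> is 1/2.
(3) The observable XYYZX averages to 0.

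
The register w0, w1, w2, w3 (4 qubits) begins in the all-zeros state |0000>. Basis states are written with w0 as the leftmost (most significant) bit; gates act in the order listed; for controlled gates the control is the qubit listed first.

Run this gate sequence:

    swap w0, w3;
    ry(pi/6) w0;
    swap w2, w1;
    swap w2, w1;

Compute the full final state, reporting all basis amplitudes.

After the circuit, the state carries amplitude sqrt(2)/4 + sqrt(6)/4 on |0000>, -sqrt(2)/4 + sqrt(6)/4 on |1000>, and 0 on every other basis state. Key observation: the block from step 3 through step 4 cancels to the identity and can be dropped.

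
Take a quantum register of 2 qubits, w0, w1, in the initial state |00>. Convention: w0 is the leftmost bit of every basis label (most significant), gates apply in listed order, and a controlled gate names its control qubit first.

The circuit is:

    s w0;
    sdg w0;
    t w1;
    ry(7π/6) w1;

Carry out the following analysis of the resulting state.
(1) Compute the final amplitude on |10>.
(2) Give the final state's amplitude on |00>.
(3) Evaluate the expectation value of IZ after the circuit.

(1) The final state's coefficient on |10> equals 0.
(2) The amplitude on |00> is -sqrt(6)/4 + sqrt(2)/4.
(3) The expectation value of IZ is -sqrt(3)/2.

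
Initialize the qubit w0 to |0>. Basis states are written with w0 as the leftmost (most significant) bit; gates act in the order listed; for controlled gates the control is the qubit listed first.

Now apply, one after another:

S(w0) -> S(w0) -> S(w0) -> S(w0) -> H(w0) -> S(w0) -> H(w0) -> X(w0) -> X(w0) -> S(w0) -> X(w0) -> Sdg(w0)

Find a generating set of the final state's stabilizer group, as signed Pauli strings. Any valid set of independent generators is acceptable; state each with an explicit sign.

The stabilizer group can be generated by -Y, among other valid generating sets. Key observation: steps 1-4 multiply out to the identity, so the circuit reduces to the remaining gates.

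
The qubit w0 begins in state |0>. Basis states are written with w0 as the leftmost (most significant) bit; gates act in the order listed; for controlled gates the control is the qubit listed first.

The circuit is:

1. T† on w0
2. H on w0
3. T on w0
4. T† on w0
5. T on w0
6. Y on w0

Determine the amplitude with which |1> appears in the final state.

The final state's coefficient on |1> equals sqrt(2)*I/2.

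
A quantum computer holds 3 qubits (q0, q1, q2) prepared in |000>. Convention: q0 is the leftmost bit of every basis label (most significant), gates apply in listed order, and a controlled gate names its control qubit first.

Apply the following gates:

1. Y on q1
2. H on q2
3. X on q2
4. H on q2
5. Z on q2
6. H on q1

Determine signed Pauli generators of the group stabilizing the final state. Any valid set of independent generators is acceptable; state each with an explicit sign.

The final state is stabilized by the group generated by -IXI, +ZII, +IIZ; other independent generating sets are equally valid. Key observation: the block from step 2 through step 5 cancels to the identity and can be dropped.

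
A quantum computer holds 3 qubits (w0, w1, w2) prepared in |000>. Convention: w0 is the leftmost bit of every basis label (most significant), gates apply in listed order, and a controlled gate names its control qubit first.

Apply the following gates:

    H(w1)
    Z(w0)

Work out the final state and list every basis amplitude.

The final amplitudes are sqrt(2)/2 on |000>, sqrt(2)/2 on |010>, and 0 on every other basis state.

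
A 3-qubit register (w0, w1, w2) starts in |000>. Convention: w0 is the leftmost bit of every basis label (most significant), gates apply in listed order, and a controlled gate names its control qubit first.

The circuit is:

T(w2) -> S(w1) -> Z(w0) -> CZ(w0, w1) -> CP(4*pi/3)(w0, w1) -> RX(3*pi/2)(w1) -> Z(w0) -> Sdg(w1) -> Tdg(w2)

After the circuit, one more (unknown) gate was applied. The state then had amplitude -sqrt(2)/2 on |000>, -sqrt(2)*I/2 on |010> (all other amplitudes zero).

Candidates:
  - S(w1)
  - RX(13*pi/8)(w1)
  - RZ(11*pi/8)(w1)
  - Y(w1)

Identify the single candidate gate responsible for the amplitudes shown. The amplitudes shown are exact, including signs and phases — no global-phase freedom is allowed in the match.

It was S(w1) that produced the state shown.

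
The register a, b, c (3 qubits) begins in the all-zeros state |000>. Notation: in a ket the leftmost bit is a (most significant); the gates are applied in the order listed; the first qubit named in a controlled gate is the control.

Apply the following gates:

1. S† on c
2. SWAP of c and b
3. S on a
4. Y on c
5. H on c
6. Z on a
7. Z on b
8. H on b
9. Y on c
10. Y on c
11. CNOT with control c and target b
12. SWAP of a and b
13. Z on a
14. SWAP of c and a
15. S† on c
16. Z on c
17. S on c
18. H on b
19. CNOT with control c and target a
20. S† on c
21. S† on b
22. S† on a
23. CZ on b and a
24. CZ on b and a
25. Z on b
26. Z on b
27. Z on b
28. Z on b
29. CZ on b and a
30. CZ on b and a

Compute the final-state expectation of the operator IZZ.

In the final state, IZZ has expectation 0.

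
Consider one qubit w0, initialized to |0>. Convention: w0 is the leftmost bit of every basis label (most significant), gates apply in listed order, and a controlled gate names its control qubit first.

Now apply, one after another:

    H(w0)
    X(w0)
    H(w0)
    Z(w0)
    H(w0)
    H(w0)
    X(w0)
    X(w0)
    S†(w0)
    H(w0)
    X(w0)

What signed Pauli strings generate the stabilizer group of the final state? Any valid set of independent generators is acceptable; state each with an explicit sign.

The stabilizer group can be generated by +X, among other valid generating sets. Key observation: gates 1-4 undo each other exactly, leaving only the rest of the circuit to track.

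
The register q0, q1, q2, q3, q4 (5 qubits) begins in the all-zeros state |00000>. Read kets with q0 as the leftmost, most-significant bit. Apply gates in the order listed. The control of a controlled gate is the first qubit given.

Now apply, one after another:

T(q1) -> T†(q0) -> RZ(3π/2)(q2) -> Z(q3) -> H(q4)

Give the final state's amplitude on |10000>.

The final state's coefficient on |10000> equals 0.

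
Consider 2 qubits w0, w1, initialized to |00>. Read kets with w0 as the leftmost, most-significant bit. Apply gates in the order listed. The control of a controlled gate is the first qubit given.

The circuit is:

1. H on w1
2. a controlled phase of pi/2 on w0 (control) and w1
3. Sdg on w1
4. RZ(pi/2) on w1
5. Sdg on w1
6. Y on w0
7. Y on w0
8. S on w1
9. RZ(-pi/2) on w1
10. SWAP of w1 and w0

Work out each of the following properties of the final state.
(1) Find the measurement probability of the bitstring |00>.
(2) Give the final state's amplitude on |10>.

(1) Outcome |00> occurs with probability 1/2. Key observation: steps 4-9 multiply out to the identity, so the circuit reduces to the remaining gates.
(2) The final state's coefficient on |10> equals -sqrt(2)*I/2.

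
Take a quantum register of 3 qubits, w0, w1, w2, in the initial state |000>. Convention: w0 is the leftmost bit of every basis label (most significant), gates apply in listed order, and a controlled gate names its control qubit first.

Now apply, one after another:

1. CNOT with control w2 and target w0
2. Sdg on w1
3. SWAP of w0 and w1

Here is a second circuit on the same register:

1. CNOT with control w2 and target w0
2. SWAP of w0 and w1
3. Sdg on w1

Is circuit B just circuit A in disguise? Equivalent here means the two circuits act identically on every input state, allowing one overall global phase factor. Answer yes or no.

No, they are not equivalent — no single phase factor reconciles the two unitaries.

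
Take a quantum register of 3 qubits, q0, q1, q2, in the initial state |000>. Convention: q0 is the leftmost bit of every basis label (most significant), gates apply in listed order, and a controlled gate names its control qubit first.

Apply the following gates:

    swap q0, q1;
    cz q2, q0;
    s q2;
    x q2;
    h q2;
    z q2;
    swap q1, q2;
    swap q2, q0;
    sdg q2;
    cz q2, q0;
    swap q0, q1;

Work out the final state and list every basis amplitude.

After the circuit, the state carries amplitude sqrt(2)/2 on |000>, sqrt(2)/2 on |100>, and 0 on every other basis state.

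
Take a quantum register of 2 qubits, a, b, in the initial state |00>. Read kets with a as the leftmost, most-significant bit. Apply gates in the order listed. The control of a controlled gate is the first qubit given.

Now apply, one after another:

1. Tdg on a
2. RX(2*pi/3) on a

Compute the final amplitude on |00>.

The final state's coefficient on |00> equals 1/2.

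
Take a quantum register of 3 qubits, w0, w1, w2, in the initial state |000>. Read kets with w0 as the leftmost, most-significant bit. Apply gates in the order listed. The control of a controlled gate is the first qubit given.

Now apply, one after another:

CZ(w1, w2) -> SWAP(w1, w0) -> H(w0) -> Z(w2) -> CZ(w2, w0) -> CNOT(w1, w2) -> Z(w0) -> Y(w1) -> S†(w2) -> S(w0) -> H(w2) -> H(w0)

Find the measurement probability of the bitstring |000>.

Outcome |000> occurs with probability 0.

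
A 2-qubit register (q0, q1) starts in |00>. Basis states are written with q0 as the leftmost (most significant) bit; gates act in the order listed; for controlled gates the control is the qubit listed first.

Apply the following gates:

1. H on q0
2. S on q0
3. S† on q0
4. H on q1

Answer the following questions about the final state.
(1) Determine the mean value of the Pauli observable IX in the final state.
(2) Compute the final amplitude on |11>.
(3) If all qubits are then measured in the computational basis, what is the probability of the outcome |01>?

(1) The expectation value of IX is 1. Key observation: gates 2-3 undo each other exactly, leaving only the rest of the circuit to track.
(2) |11> carries amplitude 1/2 in the final state.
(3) The probability of measuring |01> is 1/4.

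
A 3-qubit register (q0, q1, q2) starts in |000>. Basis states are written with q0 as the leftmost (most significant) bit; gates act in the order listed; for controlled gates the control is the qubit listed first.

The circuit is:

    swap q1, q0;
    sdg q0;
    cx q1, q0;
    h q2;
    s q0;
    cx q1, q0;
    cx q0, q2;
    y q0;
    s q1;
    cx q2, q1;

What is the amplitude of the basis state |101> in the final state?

The final state's coefficient on |101> equals 0.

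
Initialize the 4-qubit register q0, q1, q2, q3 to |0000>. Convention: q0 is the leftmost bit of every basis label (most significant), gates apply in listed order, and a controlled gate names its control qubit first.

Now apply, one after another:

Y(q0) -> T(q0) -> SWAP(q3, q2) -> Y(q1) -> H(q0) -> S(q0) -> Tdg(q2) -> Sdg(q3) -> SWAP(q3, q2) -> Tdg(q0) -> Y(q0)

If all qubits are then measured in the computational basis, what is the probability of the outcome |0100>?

A full measurement returns |0100> with probability 1/2.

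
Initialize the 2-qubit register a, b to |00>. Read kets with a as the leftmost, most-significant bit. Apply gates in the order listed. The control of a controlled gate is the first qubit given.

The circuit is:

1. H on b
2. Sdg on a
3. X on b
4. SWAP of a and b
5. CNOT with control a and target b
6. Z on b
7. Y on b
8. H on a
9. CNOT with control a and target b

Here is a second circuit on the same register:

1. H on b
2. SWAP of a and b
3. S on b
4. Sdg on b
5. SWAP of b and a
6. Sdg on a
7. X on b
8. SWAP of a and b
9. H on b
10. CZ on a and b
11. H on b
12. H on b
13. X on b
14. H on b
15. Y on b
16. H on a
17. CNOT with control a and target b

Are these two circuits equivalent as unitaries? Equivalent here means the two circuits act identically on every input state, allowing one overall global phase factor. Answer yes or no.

Yes — the two circuits implement the same unitary up to a global phase.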